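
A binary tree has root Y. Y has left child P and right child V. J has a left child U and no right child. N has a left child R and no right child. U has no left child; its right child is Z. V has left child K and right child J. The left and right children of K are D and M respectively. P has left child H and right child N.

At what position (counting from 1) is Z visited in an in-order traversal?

11

In-order visits the left subtree, then the node, then the right subtree.
At Y: go left to P.
  At P: go left to H.
    H is a leaf — visit H.
  Visit P.
  At P: go right to N.
    At N: go left to R.
      R is a leaf — visit R.
    Visit N.
    At N: no right child.
Visit Y.
At Y: go right to V.
  At V: go left to K.
    At K: go left to D.
      D is a leaf — visit D.
    Visit K.
    At K: go right to M.
      M is a leaf — visit M.
  Visit V.
  At V: go right to J.
    At J: go left to U.
      At U: no left child.
      Visit U.
      At U: go right to Z.
        Z is a leaf — visit Z.
    Visit J.
    At J: no right child.
Full in-order sequence: H, P, R, N, Y, D, K, M, V, U, Z, J.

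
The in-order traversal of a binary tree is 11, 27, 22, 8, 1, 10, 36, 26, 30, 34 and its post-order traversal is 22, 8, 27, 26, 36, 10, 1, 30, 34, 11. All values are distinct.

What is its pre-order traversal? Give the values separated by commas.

11, 34, 30, 1, 27, 8, 22, 10, 36, 26

The last element of post-order is the root; it splits in-order into left and right subtrees.
Root 11: left subtree has 0 nodes { }, right has 9 {27, 22, 8, 1, 10, 36, 26, 30, 34}.
  Root 34: left subtree has 8 nodes {27, 22, 8, 1, 10, 36, 26, 30}, right has 0 { }.
    Root 30: left subtree has 7 nodes {27, 22, 8, 1, 10, 36, 26}, right has 0 { }.
      Root 1: left subtree has 3 nodes {27, 22, 8}, right has 3 {10, 36, 26}.
        Root 27: left subtree has 0 nodes { }, right has 2 {22, 8}.
          Root 8: left subtree has 1 node {22}, right has 0 { }.
        Root 10: left subtree has 0 nodes { }, right has 2 {36, 26}.
          Root 36: left subtree has 0 nodes { }, right has 1 {26}.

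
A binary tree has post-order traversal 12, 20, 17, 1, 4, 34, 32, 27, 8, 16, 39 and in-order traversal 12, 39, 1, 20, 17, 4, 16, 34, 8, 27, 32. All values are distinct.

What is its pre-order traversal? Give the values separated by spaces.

The last element of post-order is the root; it splits in-order into left and right subtrees.
Root 39: left subtree has 1 node {12}, right has 9 {1, 20, 17, 4, 16, 34, 8, 27, 32}.
  Root 16: left subtree has 4 nodes {1, 20, 17, 4}, right has 4 {34, 8, 27, 32}.
    Root 4: left subtree has 3 nodes {1, 20, 17}, right has 0 { }.
      Root 1: left subtree has 0 nodes { }, right has 2 {20, 17}.
        Root 17: left subtree has 1 node {20}, right has 0 { }.
    Root 8: left subtree has 1 node {34}, right has 2 {27, 32}.
      Root 27: left subtree has 0 nodes { }, right has 1 {32}.

39 12 16 4 1 17 20 8 34 27 32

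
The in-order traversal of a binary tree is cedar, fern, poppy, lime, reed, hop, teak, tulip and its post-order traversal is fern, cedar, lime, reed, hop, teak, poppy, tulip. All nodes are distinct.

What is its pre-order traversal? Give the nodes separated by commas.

tulip, poppy, cedar, fern, teak, hop, reed, lime

The last element of post-order is the root; it splits in-order into left and right subtrees.
Root tulip: left subtree has 7 nodes {cedar, fern, poppy, lime, reed, hop, teak}, right has 0 { }.
  Root poppy: left subtree has 2 nodes {cedar, fern}, right has 4 {lime, reed, hop, teak}.
    Root cedar: left subtree has 0 nodes { }, right has 1 {fern}.
    Root teak: left subtree has 3 nodes {lime, reed, hop}, right has 0 { }.
      Root hop: left subtree has 2 nodes {lime, reed}, right has 0 { }.
        Root reed: left subtree has 1 node {lime}, right has 0 { }.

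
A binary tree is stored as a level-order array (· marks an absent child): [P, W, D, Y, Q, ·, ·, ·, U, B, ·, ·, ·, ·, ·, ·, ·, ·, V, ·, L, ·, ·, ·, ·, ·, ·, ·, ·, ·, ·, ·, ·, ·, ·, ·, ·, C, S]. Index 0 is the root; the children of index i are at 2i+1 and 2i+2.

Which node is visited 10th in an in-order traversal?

P

In-order visits the left subtree, then the node, then the right subtree.
At P: go left to W.
  At W: go left to Y.
    At Y: no left child.
    Visit Y.
    At Y: go right to U.
      At U: no left child.
      Visit U.
      At U: go right to V.
        At V: go left to C.
          C is a leaf — visit C.
        Visit V.
        At V: go right to S.
          S is a leaf — visit S.
  Visit W.
  At W: go right to Q.
    At Q: go left to B.
      At B: no left child.
      Visit B.
      At B: go right to L.
        L is a leaf — visit L.
    Visit Q.
    At Q: no right child.
Visit P.
At P: go right to D.
  D is a leaf — visit D.
Full in-order sequence: Y, U, C, V, S, W, B, L, Q, P, D.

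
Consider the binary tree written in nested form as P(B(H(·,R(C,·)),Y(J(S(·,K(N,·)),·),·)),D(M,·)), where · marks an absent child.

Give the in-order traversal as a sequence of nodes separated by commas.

H, C, R, B, S, N, K, J, Y, P, M, D

In-order visits the left subtree, then the node, then the right subtree.
At P: go left to B.
  At B: go left to H.
    At H: no left child.
    Visit H.
    At H: go right to R.
      At R: go left to C.
        C is a leaf — visit C.
      Visit R.
      At R: no right child.
  Visit B.
  At B: go right to Y.
    At Y: go left to J.
      At J: go left to S.
        At S: no left child.
        Visit S.
        At S: go right to K.
          At K: go left to N.
            N is a leaf — visit N.
          Visit K.
          At K: no right child.
      Visit J.
      At J: no right child.
    Visit Y.
    At Y: no right child.
Visit P.
At P: go right to D.
  At D: go left to M.
    M is a leaf — visit M.
  Visit D.
  At D: no right child.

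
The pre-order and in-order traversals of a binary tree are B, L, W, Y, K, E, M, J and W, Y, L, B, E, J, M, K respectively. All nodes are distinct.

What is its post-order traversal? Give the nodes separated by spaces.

The first element of pre-order is the root; it splits in-order into left and right subtrees.
Root B: left subtree has 3 nodes {W, Y, L}, right has 4 {E, J, M, K}.
  Root L: left subtree has 2 nodes {W, Y}, right has 0 { }.
    Root W: left subtree has 0 nodes { }, right has 1 {Y}.
  Root K: left subtree has 3 nodes {E, J, M}, right has 0 { }.
    Root E: left subtree has 0 nodes { }, right has 2 {J, M}.
      Root M: left subtree has 1 node {J}, right has 0 { }.

Y W L J M E K B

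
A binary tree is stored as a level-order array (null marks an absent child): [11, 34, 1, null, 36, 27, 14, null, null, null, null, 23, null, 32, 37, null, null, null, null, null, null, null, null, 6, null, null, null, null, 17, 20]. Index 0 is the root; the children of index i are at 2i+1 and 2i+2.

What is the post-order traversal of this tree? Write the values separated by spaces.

Post-order visits the left subtree, then the right subtree, then the node.
At 11: go left to 34.
  At 34: no left child.
  At 34: go right to 36.
    36 is a leaf — visit 36.
  Visit 34.
At 11: go right to 1.
  At 1: go left to 27.
    At 27: go left to 23.
      At 23: go left to 6.
        6 is a leaf — visit 6.
      At 23: no right child.
      Visit 23.
    At 27: no right child.
    Visit 27.
  At 1: go right to 14.
    At 14: go left to 32.
      At 32: no left child.
      At 32: go right to 17.
        17 is a leaf — visit 17.
      Visit 32.
    At 14: go right to 37.
      At 37: go left to 20.
        20 is a leaf — visit 20.
      At 37: no right child.
      Visit 37.
    Visit 14.
  Visit 1.
Visit 11.

36 34 6 23 27 17 32 20 37 14 1 11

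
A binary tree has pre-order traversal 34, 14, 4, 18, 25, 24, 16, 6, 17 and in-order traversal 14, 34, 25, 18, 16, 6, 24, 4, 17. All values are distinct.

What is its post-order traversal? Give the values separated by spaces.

14 25 6 16 24 18 17 4 34

The first element of pre-order is the root; it splits in-order into left and right subtrees.
Root 34: left subtree has 1 node {14}, right has 7 {25, 18, 16, 6, 24, 4, 17}.
  Root 4: left subtree has 5 nodes {25, 18, 16, 6, 24}, right has 1 {17}.
    Root 18: left subtree has 1 node {25}, right has 3 {16, 6, 24}.
      Root 24: left subtree has 2 nodes {16, 6}, right has 0 { }.
        Root 16: left subtree has 0 nodes { }, right has 1 {6}.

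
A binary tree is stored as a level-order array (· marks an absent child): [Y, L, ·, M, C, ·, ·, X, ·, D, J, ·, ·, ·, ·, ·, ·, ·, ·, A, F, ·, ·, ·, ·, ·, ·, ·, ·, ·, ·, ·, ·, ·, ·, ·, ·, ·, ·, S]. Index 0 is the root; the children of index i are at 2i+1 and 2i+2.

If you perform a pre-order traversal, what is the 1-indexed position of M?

3

Pre-order visits the node, then its left subtree, then its right subtree.
Visit Y.
At Y: go left to L.
  Visit L.
  At L: go left to M.
    Visit M.
    At M: go left to X.
      X is a leaf — visit X.
    At M: no right child.
  At L: go right to C.
    Visit C.
    At C: go left to D.
      Visit D.
      At D: go left to A.
        Visit A.
        At A: go left to S.
          S is a leaf — visit S.
        At A: no right child.
      At D: go right to F.
        F is a leaf — visit F.
    At C: go right to J.
      J is a leaf — visit J.
At Y: no right child.
Full pre-order sequence: Y, L, M, X, C, D, A, S, F, J.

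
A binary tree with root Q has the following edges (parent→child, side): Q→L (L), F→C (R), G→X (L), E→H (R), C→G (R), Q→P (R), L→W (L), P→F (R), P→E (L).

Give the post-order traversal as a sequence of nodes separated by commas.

Post-order visits the left subtree, then the right subtree, then the node.
At Q: go left to L.
  At L: go left to W.
    W is a leaf — visit W.
  At L: no right child.
  Visit L.
At Q: go right to P.
  At P: go left to E.
    At E: no left child.
    At E: go right to H.
      H is a leaf — visit H.
    Visit E.
  At P: go right to F.
    At F: no left child.
    At F: go right to C.
      At C: no left child.
      At C: go right to G.
        At G: go left to X.
          X is a leaf — visit X.
        At G: no right child.
        Visit G.
      Visit C.
    Visit F.
  Visit P.
Visit Q.

W, L, H, E, X, G, C, F, P, Q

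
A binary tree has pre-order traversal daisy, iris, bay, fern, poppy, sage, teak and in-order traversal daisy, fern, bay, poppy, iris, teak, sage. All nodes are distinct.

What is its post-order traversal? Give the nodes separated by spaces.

fern poppy bay teak sage iris daisy

The first element of pre-order is the root; it splits in-order into left and right subtrees.
Root daisy: left subtree has 0 nodes { }, right has 6 {fern, bay, poppy, iris, teak, sage}.
  Root iris: left subtree has 3 nodes {fern, bay, poppy}, right has 2 {teak, sage}.
    Root bay: left subtree has 1 node {fern}, right has 1 {poppy}.
    Root sage: left subtree has 1 node {teak}, right has 0 { }.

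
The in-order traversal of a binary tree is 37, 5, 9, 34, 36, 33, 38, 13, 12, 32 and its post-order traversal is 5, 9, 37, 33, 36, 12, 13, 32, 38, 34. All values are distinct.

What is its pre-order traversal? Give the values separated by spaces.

34 37 9 5 38 36 33 32 13 12

The last element of post-order is the root; it splits in-order into left and right subtrees.
Root 34: left subtree has 3 nodes {37, 5, 9}, right has 6 {36, 33, 38, 13, 12, 32}.
  Root 37: left subtree has 0 nodes { }, right has 2 {5, 9}.
    Root 9: left subtree has 1 node {5}, right has 0 { }.
  Root 38: left subtree has 2 nodes {36, 33}, right has 3 {13, 12, 32}.
    Root 36: left subtree has 0 nodes { }, right has 1 {33}.
    Root 32: left subtree has 2 nodes {13, 12}, right has 0 { }.
      Root 13: left subtree has 0 nodes { }, right has 1 {12}.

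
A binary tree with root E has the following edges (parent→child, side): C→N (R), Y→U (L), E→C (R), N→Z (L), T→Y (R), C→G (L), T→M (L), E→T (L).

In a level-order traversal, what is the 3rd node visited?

Level-order visits nodes level by level from the root, left to right within each level.
Level 0: E
Level 1: T, C
Level 2: M, Y, G, N
Level 3: U, Z
Full level-order sequence: E, T, C, M, Y, G, N, U, Z.

C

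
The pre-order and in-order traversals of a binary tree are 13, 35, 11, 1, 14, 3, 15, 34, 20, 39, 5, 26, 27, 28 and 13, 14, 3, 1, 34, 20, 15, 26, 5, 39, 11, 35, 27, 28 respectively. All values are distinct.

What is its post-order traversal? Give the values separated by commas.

The first element of pre-order is the root; it splits in-order into left and right subtrees.
Root 13: left subtree has 0 nodes { }, right has 13 {14, 3, 1, 34, 20, 15, 26, 5, 39, 11, 35, 27, 28}.
  Root 35: left subtree has 10 nodes {14, 3, 1, 34, 20, 15, 26, 5, 39, 11}, right has 2 {27, 28}.
    Root 11: left subtree has 9 nodes {14, 3, 1, 34, 20, 15, 26, 5, 39}, right has 0 { }.
      Root 1: left subtree has 2 nodes {14, 3}, right has 6 {34, 20, 15, 26, 5, 39}.
        Root 14: left subtree has 0 nodes { }, right has 1 {3}.
        Root 15: left subtree has 2 nodes {34, 20}, right has 3 {26, 5, 39}.
          Root 34: left subtree has 0 nodes { }, right has 1 {20}.
          Root 39: left subtree has 2 nodes {26, 5}, right has 0 { }.
            Root 5: left subtree has 1 node {26}, right has 0 { }.
    Root 27: left subtree has 0 nodes { }, right has 1 {28}.

3, 14, 20, 34, 26, 5, 39, 15, 1, 11, 28, 27, 35, 13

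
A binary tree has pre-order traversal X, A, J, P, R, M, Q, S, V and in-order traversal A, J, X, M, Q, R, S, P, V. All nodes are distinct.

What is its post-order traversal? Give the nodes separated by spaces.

The first element of pre-order is the root; it splits in-order into left and right subtrees.
Root X: left subtree has 2 nodes {A, J}, right has 6 {M, Q, R, S, P, V}.
  Root A: left subtree has 0 nodes { }, right has 1 {J}.
  Root P: left subtree has 4 nodes {M, Q, R, S}, right has 1 {V}.
    Root R: left subtree has 2 nodes {M, Q}, right has 1 {S}.
      Root M: left subtree has 0 nodes { }, right has 1 {Q}.

J A Q M S R V P X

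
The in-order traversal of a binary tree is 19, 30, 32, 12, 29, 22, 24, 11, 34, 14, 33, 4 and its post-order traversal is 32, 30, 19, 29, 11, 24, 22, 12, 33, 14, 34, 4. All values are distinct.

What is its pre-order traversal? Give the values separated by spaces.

The last element of post-order is the root; it splits in-order into left and right subtrees.
Root 4: left subtree has 11 nodes {19, 30, 32, 12, 29, 22, 24, 11, 34, 14, 33}, right has 0 { }.
  Root 34: left subtree has 8 nodes {19, 30, 32, 12, 29, 22, 24, 11}, right has 2 {14, 33}.
    Root 12: left subtree has 3 nodes {19, 30, 32}, right has 4 {29, 22, 24, 11}.
      Root 19: left subtree has 0 nodes { }, right has 2 {30, 32}.
        Root 30: left subtree has 0 nodes { }, right has 1 {32}.
      Root 22: left subtree has 1 node {29}, right has 2 {24, 11}.
        Root 24: left subtree has 0 nodes { }, right has 1 {11}.
    Root 14: left subtree has 0 nodes { }, right has 1 {33}.

4 34 12 19 30 32 22 29 24 11 14 33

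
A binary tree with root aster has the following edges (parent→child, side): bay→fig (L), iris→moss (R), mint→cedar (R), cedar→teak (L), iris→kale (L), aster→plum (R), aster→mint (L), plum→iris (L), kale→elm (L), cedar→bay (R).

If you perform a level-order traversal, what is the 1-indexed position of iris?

Level-order visits nodes level by level from the root, left to right within each level.
Level 0: aster
Level 1: mint, plum
Level 2: cedar, iris
Level 3: teak, bay, kale, moss
Level 4: fig, elm
Full level-order sequence: aster, mint, plum, cedar, iris, teak, bay, kale, moss, fig, elm.

5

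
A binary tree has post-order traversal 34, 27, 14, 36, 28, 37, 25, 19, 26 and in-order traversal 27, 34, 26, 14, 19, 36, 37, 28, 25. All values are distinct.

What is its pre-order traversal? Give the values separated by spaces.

26 27 34 19 14 25 37 36 28

The last element of post-order is the root; it splits in-order into left and right subtrees.
Root 26: left subtree has 2 nodes {27, 34}, right has 6 {14, 19, 36, 37, 28, 25}.
  Root 27: left subtree has 0 nodes { }, right has 1 {34}.
  Root 19: left subtree has 1 node {14}, right has 4 {36, 37, 28, 25}.
    Root 25: left subtree has 3 nodes {36, 37, 28}, right has 0 { }.
      Root 37: left subtree has 1 node {36}, right has 1 {28}.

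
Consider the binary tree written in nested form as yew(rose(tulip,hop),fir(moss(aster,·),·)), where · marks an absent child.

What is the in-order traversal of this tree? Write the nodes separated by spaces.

In-order visits the left subtree, then the node, then the right subtree.
At yew: go left to rose.
  At rose: go left to tulip.
    tulip is a leaf — visit tulip.
  Visit rose.
  At rose: go right to hop.
    hop is a leaf — visit hop.
Visit yew.
At yew: go right to fir.
  At fir: go left to moss.
    At moss: go left to aster.
      aster is a leaf — visit aster.
    Visit moss.
    At moss: no right child.
  Visit fir.
  At fir: no right child.

tulip rose hop yew aster moss fir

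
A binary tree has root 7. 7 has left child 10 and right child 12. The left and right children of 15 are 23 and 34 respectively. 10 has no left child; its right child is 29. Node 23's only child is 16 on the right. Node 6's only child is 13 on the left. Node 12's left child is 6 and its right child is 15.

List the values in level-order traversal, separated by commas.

Level-order visits nodes level by level from the root, left to right within each level.
Level 0: 7
Level 1: 10, 12
Level 2: 29, 6, 15
Level 3: 13, 23, 34
Level 4: 16

7, 10, 12, 29, 6, 15, 13, 23, 34, 16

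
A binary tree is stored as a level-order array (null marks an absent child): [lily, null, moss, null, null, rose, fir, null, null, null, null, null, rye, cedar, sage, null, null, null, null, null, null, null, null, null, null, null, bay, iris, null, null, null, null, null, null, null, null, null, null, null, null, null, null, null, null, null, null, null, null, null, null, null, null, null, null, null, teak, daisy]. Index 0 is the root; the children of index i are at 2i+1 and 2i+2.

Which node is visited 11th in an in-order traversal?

In-order visits the left subtree, then the node, then the right subtree.
At lily: no left child.
Visit lily.
At lily: go right to moss.
  At moss: go left to rose.
    At rose: no left child.
    Visit rose.
    At rose: go right to rye.
      At rye: no left child.
      Visit rye.
      At rye: go right to bay.
        bay is a leaf — visit bay.
  Visit moss.
  At moss: go right to fir.
    At fir: go left to cedar.
      At cedar: go left to iris.
        At iris: go left to teak.
          teak is a leaf — visit teak.
        Visit iris.
        At iris: go right to daisy.
          daisy is a leaf — visit daisy.
      Visit cedar.
      At cedar: no right child.
    Visit fir.
    At fir: go right to sage.
      sage is a leaf — visit sage.
Full in-order sequence: lily, rose, rye, bay, moss, teak, iris, daisy, cedar, fir, sage.

sage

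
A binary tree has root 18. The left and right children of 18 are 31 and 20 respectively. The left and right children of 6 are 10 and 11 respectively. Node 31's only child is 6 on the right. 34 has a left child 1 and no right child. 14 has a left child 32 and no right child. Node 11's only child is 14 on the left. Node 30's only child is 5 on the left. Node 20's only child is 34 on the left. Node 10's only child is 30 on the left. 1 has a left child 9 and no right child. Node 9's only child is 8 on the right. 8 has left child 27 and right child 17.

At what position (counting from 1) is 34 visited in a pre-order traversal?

11

Pre-order visits the node, then its left subtree, then its right subtree.
Visit 18.
At 18: go left to 31.
  Visit 31.
  At 31: no left child.
  At 31: go right to 6.
    Visit 6.
    At 6: go left to 10.
      Visit 10.
      At 10: go left to 30.
        Visit 30.
        At 30: go left to 5.
          5 is a leaf — visit 5.
        At 30: no right child.
      At 10: no right child.
    At 6: go right to 11.
      Visit 11.
      At 11: go left to 14.
        Visit 14.
        At 14: go left to 32.
          32 is a leaf — visit 32.
        At 14: no right child.
      At 11: no right child.
At 18: go right to 20.
  Visit 20.
  At 20: go left to 34.
    Visit 34.
    At 34: go left to 1.
      Visit 1.
      At 1: go left to 9.
        Visit 9.
        At 9: no left child.
        At 9: go right to 8.
          Visit 8.
          At 8: go left to 27.
            27 is a leaf — visit 27.
          At 8: go right to 17.
            17 is a leaf — visit 17.
      At 1: no right child.
    At 34: no right child.
  At 20: no right child.
Full pre-order sequence: 18, 31, 6, 10, 30, 5, 11, 14, 32, 20, 34, 1, 9, 8, 27, 17.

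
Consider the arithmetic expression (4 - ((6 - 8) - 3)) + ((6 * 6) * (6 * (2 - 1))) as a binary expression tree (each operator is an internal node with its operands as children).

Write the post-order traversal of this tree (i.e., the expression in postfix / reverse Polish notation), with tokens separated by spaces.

4 6 8 - 3 - - 6 6 * 6 2 1 - * * +

Post-order on an expression tree gives postfix notation: for each operator, emit left operand, right operand, then the operator.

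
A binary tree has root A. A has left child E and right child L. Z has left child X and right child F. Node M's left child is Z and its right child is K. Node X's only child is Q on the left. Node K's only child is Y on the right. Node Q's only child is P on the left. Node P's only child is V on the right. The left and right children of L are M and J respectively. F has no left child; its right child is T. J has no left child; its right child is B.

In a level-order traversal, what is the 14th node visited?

Level-order visits nodes level by level from the root, left to right within each level.
Level 0: A
Level 1: E, L
Level 2: M, J
Level 3: Z, K, B
Level 4: X, F, Y
Level 5: Q, T
Level 6: P
Level 7: V
Full level-order sequence: A, E, L, M, J, Z, K, B, X, F, Y, Q, T, P, V.

P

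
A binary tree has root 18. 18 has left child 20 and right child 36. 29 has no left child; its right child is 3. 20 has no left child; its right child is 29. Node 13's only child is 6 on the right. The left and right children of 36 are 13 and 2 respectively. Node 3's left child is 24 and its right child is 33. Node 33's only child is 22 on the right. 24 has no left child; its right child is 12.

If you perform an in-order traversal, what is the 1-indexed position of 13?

9

In-order visits the left subtree, then the node, then the right subtree.
At 18: go left to 20.
  At 20: no left child.
  Visit 20.
  At 20: go right to 29.
    At 29: no left child.
    Visit 29.
    At 29: go right to 3.
      At 3: go left to 24.
        At 24: no left child.
        Visit 24.
        At 24: go right to 12.
          12 is a leaf — visit 12.
      Visit 3.
      At 3: go right to 33.
        At 33: no left child.
        Visit 33.
        At 33: go right to 22.
          22 is a leaf — visit 22.
Visit 18.
At 18: go right to 36.
  At 36: go left to 13.
    At 13: no left child.
    Visit 13.
    At 13: go right to 6.
      6 is a leaf — visit 6.
  Visit 36.
  At 36: go right to 2.
    2 is a leaf — visit 2.
Full in-order sequence: 20, 29, 24, 12, 3, 33, 22, 18, 13, 6, 36, 2.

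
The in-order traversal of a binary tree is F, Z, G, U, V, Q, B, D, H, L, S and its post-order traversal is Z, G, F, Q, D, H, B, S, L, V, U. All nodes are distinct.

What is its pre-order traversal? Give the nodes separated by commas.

U, F, G, Z, V, L, B, Q, H, D, S

The last element of post-order is the root; it splits in-order into left and right subtrees.
Root U: left subtree has 3 nodes {F, Z, G}, right has 7 {V, Q, B, D, H, L, S}.
  Root F: left subtree has 0 nodes { }, right has 2 {Z, G}.
    Root G: left subtree has 1 node {Z}, right has 0 { }.
  Root V: left subtree has 0 nodes { }, right has 6 {Q, B, D, H, L, S}.
    Root L: left subtree has 4 nodes {Q, B, D, H}, right has 1 {S}.
      Root B: left subtree has 1 node {Q}, right has 2 {D, H}.
        Root H: left subtree has 1 node {D}, right has 0 { }.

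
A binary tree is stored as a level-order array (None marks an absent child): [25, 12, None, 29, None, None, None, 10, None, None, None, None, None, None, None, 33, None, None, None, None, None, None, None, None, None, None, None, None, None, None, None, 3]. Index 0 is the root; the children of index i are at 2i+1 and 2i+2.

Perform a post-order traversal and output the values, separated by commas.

Post-order visits the left subtree, then the right subtree, then the node.
At 25: go left to 12.
  At 12: go left to 29.
    At 29: go left to 10.
      At 10: go left to 33.
        At 33: go left to 3.
          3 is a leaf — visit 3.
        At 33: no right child.
        Visit 33.
      At 10: no right child.
      Visit 10.
    At 29: no right child.
    Visit 29.
  At 12: no right child.
  Visit 12.
At 25: no right child.
Visit 25.

3, 33, 10, 29, 12, 25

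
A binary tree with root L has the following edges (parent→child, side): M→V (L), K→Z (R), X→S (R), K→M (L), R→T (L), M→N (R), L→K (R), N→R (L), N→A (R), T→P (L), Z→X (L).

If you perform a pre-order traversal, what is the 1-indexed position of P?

Pre-order visits the node, then its left subtree, then its right subtree.
Visit L.
At L: no left child.
At L: go right to K.
  Visit K.
  At K: go left to M.
    Visit M.
    At M: go left to V.
      V is a leaf — visit V.
    At M: go right to N.
      Visit N.
      At N: go left to R.
        Visit R.
        At R: go left to T.
          Visit T.
          At T: go left to P.
            P is a leaf — visit P.
          At T: no right child.
        At R: no right child.
      At N: go right to A.
        A is a leaf — visit A.
  At K: go right to Z.
    Visit Z.
    At Z: go left to X.
      Visit X.
      At X: no left child.
      At X: go right to S.
        S is a leaf — visit S.
    At Z: no right child.
Full pre-order sequence: L, K, M, V, N, R, T, P, A, Z, X, S.

8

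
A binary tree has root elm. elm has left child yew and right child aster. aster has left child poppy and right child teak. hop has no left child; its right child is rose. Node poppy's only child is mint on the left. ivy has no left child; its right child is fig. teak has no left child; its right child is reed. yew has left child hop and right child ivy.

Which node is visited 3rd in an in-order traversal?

yew

In-order visits the left subtree, then the node, then the right subtree.
At elm: go left to yew.
  At yew: go left to hop.
    At hop: no left child.
    Visit hop.
    At hop: go right to rose.
      rose is a leaf — visit rose.
  Visit yew.
  At yew: go right to ivy.
    At ivy: no left child.
    Visit ivy.
    At ivy: go right to fig.
      fig is a leaf — visit fig.
Visit elm.
At elm: go right to aster.
  At aster: go left to poppy.
    At poppy: go left to mint.
      mint is a leaf — visit mint.
    Visit poppy.
    At poppy: no right child.
  Visit aster.
  At aster: go right to teak.
    At teak: no left child.
    Visit teak.
    At teak: go right to reed.
      reed is a leaf — visit reed.
Full in-order sequence: hop, rose, yew, ivy, fig, elm, mint, poppy, aster, teak, reed.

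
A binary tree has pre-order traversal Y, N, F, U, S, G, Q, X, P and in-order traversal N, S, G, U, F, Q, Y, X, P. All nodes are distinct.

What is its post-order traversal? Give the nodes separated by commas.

The first element of pre-order is the root; it splits in-order into left and right subtrees.
Root Y: left subtree has 6 nodes {N, S, G, U, F, Q}, right has 2 {X, P}.
  Root N: left subtree has 0 nodes { }, right has 5 {S, G, U, F, Q}.
    Root F: left subtree has 3 nodes {S, G, U}, right has 1 {Q}.
      Root U: left subtree has 2 nodes {S, G}, right has 0 { }.
        Root S: left subtree has 0 nodes { }, right has 1 {G}.
  Root X: left subtree has 0 nodes { }, right has 1 {P}.

G, S, U, Q, F, N, P, X, Y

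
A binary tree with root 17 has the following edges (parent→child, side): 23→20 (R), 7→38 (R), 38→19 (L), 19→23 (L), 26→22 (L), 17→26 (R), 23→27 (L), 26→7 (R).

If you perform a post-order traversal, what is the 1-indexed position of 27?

2

Post-order visits the left subtree, then the right subtree, then the node.
At 17: no left child.
At 17: go right to 26.
  At 26: go left to 22.
    22 is a leaf — visit 22.
  At 26: go right to 7.
    At 7: no left child.
    At 7: go right to 38.
      At 38: go left to 19.
        At 19: go left to 23.
          At 23: go left to 27.
            27 is a leaf — visit 27.
          At 23: go right to 20.
            20 is a leaf — visit 20.
          Visit 23.
        At 19: no right child.
        Visit 19.
      At 38: no right child.
      Visit 38.
    Visit 7.
  Visit 26.
Visit 17.
Full post-order sequence: 22, 27, 20, 23, 19, 38, 7, 26, 17.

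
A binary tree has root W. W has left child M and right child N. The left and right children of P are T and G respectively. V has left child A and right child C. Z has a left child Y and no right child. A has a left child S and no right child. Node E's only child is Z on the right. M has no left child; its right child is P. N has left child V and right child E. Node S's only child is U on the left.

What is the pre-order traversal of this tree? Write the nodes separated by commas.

Pre-order visits the node, then its left subtree, then its right subtree.
Visit W.
At W: go left to M.
  Visit M.
  At M: no left child.
  At M: go right to P.
    Visit P.
    At P: go left to T.
      T is a leaf — visit T.
    At P: go right to G.
      G is a leaf — visit G.
At W: go right to N.
  Visit N.
  At N: go left to V.
    Visit V.
    At V: go left to A.
      Visit A.
      At A: go left to S.
        Visit S.
        At S: go left to U.
          U is a leaf — visit U.
        At S: no right child.
      At A: no right child.
    At V: go right to C.
      C is a leaf — visit C.
  At N: go right to E.
    Visit E.
    At E: no left child.
    At E: go right to Z.
      Visit Z.
      At Z: go left to Y.
        Y is a leaf — visit Y.
      At Z: no right child.

W, M, P, T, G, N, V, A, S, U, C, E, Z, Y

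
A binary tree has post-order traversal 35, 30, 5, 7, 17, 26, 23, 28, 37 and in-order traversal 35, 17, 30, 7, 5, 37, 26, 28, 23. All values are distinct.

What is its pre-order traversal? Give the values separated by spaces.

The last element of post-order is the root; it splits in-order into left and right subtrees.
Root 37: left subtree has 5 nodes {35, 17, 30, 7, 5}, right has 3 {26, 28, 23}.
  Root 17: left subtree has 1 node {35}, right has 3 {30, 7, 5}.
    Root 7: left subtree has 1 node {30}, right has 1 {5}.
  Root 28: left subtree has 1 node {26}, right has 1 {23}.

37 17 35 7 30 5 28 26 23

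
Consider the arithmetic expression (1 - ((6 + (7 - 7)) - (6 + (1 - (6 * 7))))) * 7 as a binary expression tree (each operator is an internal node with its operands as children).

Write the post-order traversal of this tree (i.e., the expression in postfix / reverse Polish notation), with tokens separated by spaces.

Post-order on an expression tree gives postfix notation: for each operator, emit left operand, right operand, then the operator.

1 6 7 7 - + 6 1 6 7 * - + - - 7 *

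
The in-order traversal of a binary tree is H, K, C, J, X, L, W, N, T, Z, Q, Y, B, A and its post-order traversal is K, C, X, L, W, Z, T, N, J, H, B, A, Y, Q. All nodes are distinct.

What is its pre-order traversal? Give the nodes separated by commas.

The last element of post-order is the root; it splits in-order into left and right subtrees.
Root Q: left subtree has 10 nodes {H, K, C, J, X, L, W, N, T, Z}, right has 3 {Y, B, A}.
  Root H: left subtree has 0 nodes { }, right has 9 {K, C, J, X, L, W, N, T, Z}.
    Root J: left subtree has 2 nodes {K, C}, right has 6 {X, L, W, N, T, Z}.
      Root C: left subtree has 1 node {K}, right has 0 { }.
      Root N: left subtree has 3 nodes {X, L, W}, right has 2 {T, Z}.
        Root W: left subtree has 2 nodes {X, L}, right has 0 { }.
          Root L: left subtree has 1 node {X}, right has 0 { }.
        Root T: left subtree has 0 nodes { }, right has 1 {Z}.
  Root Y: left subtree has 0 nodes { }, right has 2 {B, A}.
    Root A: left subtree has 1 node {B}, right has 0 { }.

Q, H, J, C, K, N, W, L, X, T, Z, Y, A, B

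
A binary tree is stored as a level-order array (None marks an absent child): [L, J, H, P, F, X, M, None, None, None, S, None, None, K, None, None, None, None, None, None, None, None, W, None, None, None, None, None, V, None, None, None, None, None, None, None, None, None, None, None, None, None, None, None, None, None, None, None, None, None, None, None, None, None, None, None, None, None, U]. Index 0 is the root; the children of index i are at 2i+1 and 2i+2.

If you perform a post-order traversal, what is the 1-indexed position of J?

Post-order visits the left subtree, then the right subtree, then the node.
At L: go left to J.
  At J: go left to P.
    P is a leaf — visit P.
  At J: go right to F.
    At F: no left child.
    At F: go right to S.
      At S: no left child.
      At S: go right to W.
        W is a leaf — visit W.
      Visit S.
    Visit F.
  Visit J.
At L: go right to H.
  At H: go left to X.
    X is a leaf — visit X.
  At H: go right to M.
    At M: go left to K.
      At K: no left child.
      At K: go right to V.
        At V: no left child.
        At V: go right to U.
          U is a leaf — visit U.
        Visit V.
      Visit K.
    At M: no right child.
    Visit M.
  Visit H.
Visit L.
Full post-order sequence: P, W, S, F, J, X, U, V, K, M, H, L.

5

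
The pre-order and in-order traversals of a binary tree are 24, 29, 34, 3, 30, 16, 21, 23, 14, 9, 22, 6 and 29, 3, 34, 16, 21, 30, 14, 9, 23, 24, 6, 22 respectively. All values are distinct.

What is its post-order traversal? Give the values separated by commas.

The first element of pre-order is the root; it splits in-order into left and right subtrees.
Root 24: left subtree has 9 nodes {29, 3, 34, 16, 21, 30, 14, 9, 23}, right has 2 {6, 22}.
  Root 29: left subtree has 0 nodes { }, right has 8 {3, 34, 16, 21, 30, 14, 9, 23}.
    Root 34: left subtree has 1 node {3}, right has 6 {16, 21, 30, 14, 9, 23}.
      Root 30: left subtree has 2 nodes {16, 21}, right has 3 {14, 9, 23}.
        Root 16: left subtree has 0 nodes { }, right has 1 {21}.
        Root 23: left subtree has 2 nodes {14, 9}, right has 0 { }.
          Root 14: left subtree has 0 nodes { }, right has 1 {9}.
  Root 22: left subtree has 1 node {6}, right has 0 { }.

3, 21, 16, 9, 14, 23, 30, 34, 29, 6, 22, 24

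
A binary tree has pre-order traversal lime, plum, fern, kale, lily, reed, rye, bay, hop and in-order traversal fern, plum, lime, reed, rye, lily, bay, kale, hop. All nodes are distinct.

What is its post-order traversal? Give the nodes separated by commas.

The first element of pre-order is the root; it splits in-order into left and right subtrees.
Root lime: left subtree has 2 nodes {fern, plum}, right has 6 {reed, rye, lily, bay, kale, hop}.
  Root plum: left subtree has 1 node {fern}, right has 0 { }.
  Root kale: left subtree has 4 nodes {reed, rye, lily, bay}, right has 1 {hop}.
    Root lily: left subtree has 2 nodes {reed, rye}, right has 1 {bay}.
      Root reed: left subtree has 0 nodes { }, right has 1 {rye}.

fern, plum, rye, reed, bay, lily, hop, kale, lime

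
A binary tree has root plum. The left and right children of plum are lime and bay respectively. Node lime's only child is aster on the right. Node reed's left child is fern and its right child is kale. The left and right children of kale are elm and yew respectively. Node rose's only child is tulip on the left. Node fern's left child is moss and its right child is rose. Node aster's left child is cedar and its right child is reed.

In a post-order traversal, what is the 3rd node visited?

tulip

Post-order visits the left subtree, then the right subtree, then the node.
At plum: go left to lime.
  At lime: no left child.
  At lime: go right to aster.
    At aster: go left to cedar.
      cedar is a leaf — visit cedar.
    At aster: go right to reed.
      At reed: go left to fern.
        At fern: go left to moss.
          moss is a leaf — visit moss.
        At fern: go right to rose.
          At rose: go left to tulip.
            tulip is a leaf — visit tulip.
          At rose: no right child.
          Visit rose.
        Visit fern.
      At reed: go right to kale.
        At kale: go left to elm.
          elm is a leaf — visit elm.
        At kale: go right to yew.
          yew is a leaf — visit yew.
        Visit kale.
      Visit reed.
    Visit aster.
  Visit lime.
At plum: go right to bay.
  bay is a leaf — visit bay.
Visit plum.
Full post-order sequence: cedar, moss, tulip, rose, fern, elm, yew, kale, reed, aster, lime, bay, plum.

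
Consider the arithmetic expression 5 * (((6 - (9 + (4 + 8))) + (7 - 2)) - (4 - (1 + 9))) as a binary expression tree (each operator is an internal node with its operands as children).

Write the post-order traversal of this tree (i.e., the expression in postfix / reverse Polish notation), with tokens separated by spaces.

5 6 9 4 8 + + - 7 2 - + 4 1 9 + - - *

Post-order on an expression tree gives postfix notation: for each operator, emit left operand, right operand, then the operator.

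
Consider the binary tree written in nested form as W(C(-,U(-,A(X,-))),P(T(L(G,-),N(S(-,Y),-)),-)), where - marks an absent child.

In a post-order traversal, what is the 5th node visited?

Post-order visits the left subtree, then the right subtree, then the node.
At W: go left to C.
  At C: no left child.
  At C: go right to U.
    At U: no left child.
    At U: go right to A.
      At A: go left to X.
        X is a leaf — visit X.
      At A: no right child.
      Visit A.
    Visit U.
  Visit C.
At W: go right to P.
  At P: go left to T.
    At T: go left to L.
      At L: go left to G.
        G is a leaf — visit G.
      At L: no right child.
      Visit L.
    At T: go right to N.
      At N: go left to S.
        At S: no left child.
        At S: go right to Y.
          Y is a leaf — visit Y.
        Visit S.
      At N: no right child.
      Visit N.
    Visit T.
  At P: no right child.
  Visit P.
Visit W.
Full post-order sequence: X, A, U, C, G, L, Y, S, N, T, P, W.

G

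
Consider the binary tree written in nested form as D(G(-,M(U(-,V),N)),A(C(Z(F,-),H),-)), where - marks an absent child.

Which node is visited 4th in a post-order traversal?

Post-order visits the left subtree, then the right subtree, then the node.
At D: go left to G.
  At G: no left child.
  At G: go right to M.
    At M: go left to U.
      At U: no left child.
      At U: go right to V.
        V is a leaf — visit V.
      Visit U.
    At M: go right to N.
      N is a leaf — visit N.
    Visit M.
  Visit G.
At D: go right to A.
  At A: go left to C.
    At C: go left to Z.
      At Z: go left to F.
        F is a leaf — visit F.
      At Z: no right child.
      Visit Z.
    At C: go right to H.
      H is a leaf — visit H.
    Visit C.
  At A: no right child.
  Visit A.
Visit D.
Full post-order sequence: V, U, N, M, G, F, Z, H, C, A, D.

M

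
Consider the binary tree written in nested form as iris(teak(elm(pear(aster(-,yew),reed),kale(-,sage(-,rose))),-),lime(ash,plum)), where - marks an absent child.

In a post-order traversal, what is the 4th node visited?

pear

Post-order visits the left subtree, then the right subtree, then the node.
At iris: go left to teak.
  At teak: go left to elm.
    At elm: go left to pear.
      At pear: go left to aster.
        At aster: no left child.
        At aster: go right to yew.
          yew is a leaf — visit yew.
        Visit aster.
      At pear: go right to reed.
        reed is a leaf — visit reed.
      Visit pear.
    At elm: go right to kale.
      At kale: no left child.
      At kale: go right to sage.
        At sage: no left child.
        At sage: go right to rose.
          rose is a leaf — visit rose.
        Visit sage.
      Visit kale.
    Visit elm.
  At teak: no right child.
  Visit teak.
At iris: go right to lime.
  At lime: go left to ash.
    ash is a leaf — visit ash.
  At lime: go right to plum.
    plum is a leaf — visit plum.
  Visit lime.
Visit iris.
Full post-order sequence: yew, aster, reed, pear, rose, sage, kale, elm, teak, ash, plum, lime, iris.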